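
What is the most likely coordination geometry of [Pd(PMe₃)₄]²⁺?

square planar

Ligand charges: trimethylphosphine is neutral. With an overall charge of +2 the palladium centre must be in the +2 oxidation state.
Palladium is a group-10 element; Pd(II) is therefore d⁸.
With 4 monodentate ligands the coordination number is 4.
A 4d d⁸ ion has a large crystal-field splitting; square planar leaves the high-energy d_{x²−y²} orbital empty and maximises CFSE.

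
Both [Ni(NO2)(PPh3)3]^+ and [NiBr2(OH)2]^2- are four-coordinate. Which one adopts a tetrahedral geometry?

For [Ni(NO2)(PPh3)3]^+: Ligand charges: each nitro (N-bound nitrite) is −1; triphenylphosphine is neutral. With an overall charge of +1 the nickel centre must be in the +2 oxidation state. Nickel is a group-10 element; Ni(II) is therefore d⁸. Nitro (N-bound nitrite) and triphenylphosphine are strong-field ligands (high in the spectrochemical series). A 3d d⁸ ion with strong-field ligands gains enough CFSE to favour square planar over tetrahedral. → square planar.
For [NiBr2(OH)2]^2-: Summing ligand charges against the −2 overall charge gives an oxidation state of +2 for nickel. Ni sits in group 10, so the d-electron count is 10 − 2 = 8. Bromide and hydroxide are weak-field ligands. With weak-field ligands the CFSE gain from square planar is small, so a 3d d⁸ ion takes the sterically preferred tetrahedral geometry. → tetrahedral.

[NiBr2(OH)2]^2-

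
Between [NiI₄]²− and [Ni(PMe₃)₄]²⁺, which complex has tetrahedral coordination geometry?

For [NiI₄]²−: Ligand charges: each iodide is −1. With an overall charge of −2 the nickel centre must be in the +2 oxidation state. Ni sits in group 10, so the d-electron count is 10 − 2 = 8. Iodide is a weak-field ligand. With weak-field ligands the CFSE gain from square planar is small, so a 3d d⁸ ion takes the sterically preferred tetrahedral geometry. → tetrahedral.
For [Ni(PMe₃)₄]²⁺: Trimethylphosphine is neutral; balancing the +2 overall charge requires Ni(II). Nickel is a group-10 element; Ni(II) is therefore d⁸. Trimethylphosphine is a strong-field ligand (high in the spectrochemical series). A 3d d⁸ ion with strong-field ligands gains enough CFSE to favour square planar over tetrahedral. → square planar.

[NiI₄]²−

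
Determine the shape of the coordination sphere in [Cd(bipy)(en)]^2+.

tetrahedral

2,2′-bipyridine is neutral; ethylenediamine is neutral; balancing the +2 overall charge requires Cd(II).
Cadmium is a group-12 element; Cd(II) is therefore d¹⁰.
Counting donor atoms: 1×2,2′-bipyridine (bidentate) → 2 donors; 1×ethylenediamine (bidentate) → 2 donors. Coordination number = 4.
A d¹⁰ ion has no crystal-field stabilisation preference between square planar and tetrahedral, so four ligands adopt the sterically favoured tetrahedral geometry.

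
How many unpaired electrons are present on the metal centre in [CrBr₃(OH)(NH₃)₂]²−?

4

Each bromide is −1; each hydroxide is −1; ammonia is neutral; balancing the −2 overall charge requires Cr(II).
Chromium is a group-6 element; Cr(II) is therefore d⁴.
The spin state decides the count: Bromide and hydroxide are weak-field ligands for a first-row metal, so the complex is high-spin.
An octahedral high-spin d⁴ ion is t₂g³e_g¹, giving 4 unpaired electrons.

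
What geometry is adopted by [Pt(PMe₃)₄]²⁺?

square planar

Ligand charges: trimethylphosphine is neutral. With an overall charge of +2 the platinum centre must be in the +2 oxidation state.
Pt sits in group 10, so the d-electron count is 10 − 2 = 8.
Coordination number: 4.
A 5d d⁸ ion has a large crystal-field splitting; square planar leaves the high-energy d_{x²−y²} orbital empty and maximises CFSE.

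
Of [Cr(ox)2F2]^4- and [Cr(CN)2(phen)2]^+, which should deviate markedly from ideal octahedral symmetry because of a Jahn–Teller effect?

[Cr(ox)2F2]^4-: Ligand charges: each oxalate is −2; each fluoride is −1. With an overall charge of −4 the chromium centre must be in the +2 oxidation state. Cr sits in group 6, so the d-electron count is 6 − 2 = 4. Fluoride and oxalate are weak-field ligands for a first-row metal, so the complex is high-spin. The t₂g³e_g¹ (high-spin) configuration has an unevenly filled e_g set; the Jahn–Teller theorem predicts a tetragonal distortion (typically axial elongation) to lift the degeneracy.
[Cr(CN)2(phen)2]^+: Each cyanide is −1; 1,10-phenanthroline is neutral; balancing the +1 overall charge requires Cr(III). Cr sits in group 6, so the d-electron count is 6 − 3 = 3. The d³ configuration leaves the e_g set evenly filled (or empty) — no strong Jahn–Teller driving force.

[Cr(ox)2F2]^4-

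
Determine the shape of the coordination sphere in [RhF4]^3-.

Each fluoride is −1; balancing the −3 overall charge requires Rh(I).
Group 9 minus oxidation state 1 gives a d⁸ configuration.
Coordination number: 4.
A 4d d⁸ ion has a large crystal-field splitting; square planar leaves the high-energy d_{x²−y²} orbital empty and maximises CFSE.

square planar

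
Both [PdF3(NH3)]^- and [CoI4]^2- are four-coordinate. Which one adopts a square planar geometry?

For [PdF3(NH3)]^-: Summing ligand charges against the −1 overall charge gives an oxidation state of +2 for palladium. Group 10 minus oxidation state 2 gives a d⁸ configuration. A 4d d⁸ ion has a large crystal-field splitting; square planar leaves the high-energy d_{x²−y²} orbital empty and maximises CFSE. → square planar.
For [CoI4]^2-: Summing ligand charges against the −2 overall charge gives an oxidation state of +2 for cobalt. Co sits in group 9, so the d-electron count is 9 − 2 = 7. For a high-spin 3d d⁷ ion with weak-field ligands the small Δₜ gives little square-planar CFSE advantage, so four ligands adopt the sterically favoured tetrahedral geometry. → tetrahedral.

[PdF3(NH3)]^-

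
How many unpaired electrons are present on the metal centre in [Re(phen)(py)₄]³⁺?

2

Ligand charges: 1,10-phenanthroline is neutral; pyridine is neutral. With an overall charge of +3 the rhenium centre must be in the +3 oxidation state.
Rhenium is a group-7 element; Re(III) is therefore d⁴.
Counting donor atoms: 1×1,10-phenanthroline (bidentate) → 2 donors; 4×pyridine (monodentate) → 4 donors. Coordination number = 6.
The spin state decides the count: a 5d ion has a large Δₒ and is invariably low-spin.
An octahedral low-spin d⁴ ion is t₂g⁴e_g⁰, giving 2 unpaired electrons.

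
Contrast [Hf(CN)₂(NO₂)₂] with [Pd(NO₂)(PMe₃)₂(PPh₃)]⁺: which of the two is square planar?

For [Hf(CN)₂(NO₂)₂]: Each cyanide is −1; each nitro (N-bound nitrite) is −1; balancing the 0 overall charge requires Hf(IV). Hf sits in group 4, so the d-electron count is 4 − 4 = 0. A d⁰ ion has no crystal-field stabilisation preference between square planar and tetrahedral, so four ligands adopt the sterically favoured tetrahedral geometry. → tetrahedral.
For [Pd(NO₂)(PMe₃)₂(PPh₃)]⁺: Each nitro (N-bound nitrite) is −1; trimethylphosphine is neutral; triphenylphosphine is neutral; balancing the +1 overall charge requires Pd(II). Pd sits in group 10, so the d-electron count is 10 − 2 = 8. A 4d d⁸ ion has a large crystal-field splitting; square planar leaves the high-energy d_{x²−y²} orbital empty and maximises CFSE. → square planar.

[Pd(NO₂)(PMe₃)₂(PPh₃)]⁺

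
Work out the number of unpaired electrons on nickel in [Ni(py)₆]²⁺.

2 unpaired electrons

Pyridine is neutral; balancing the +2 overall charge requires Ni(II).
Ni sits in group 10, so the d-electron count is 10 − 2 = 8.
In an octahedral field the d⁸ configuration is t₂g⁶e_g² (only one arrangement possible), giving 2 unpaired electrons.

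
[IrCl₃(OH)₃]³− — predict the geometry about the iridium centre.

Ligand charges: each chloride is −1; each hydroxide is −1. With an overall charge of −3 the iridium centre must be in the +3 oxidation state.
Ir sits in group 9, so the d-electron count is 9 − 3 = 6.
With 6 monodentate ligands the coordination number is 6.
Six donors around a single metal centre give an octahedral coordination sphere.

octahedral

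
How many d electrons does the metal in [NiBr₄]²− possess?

Summing ligand charges against the −2 overall charge gives an oxidation state of +2 for nickel.
Nickel is a group-10 element; Ni(II) is therefore d⁸.

d⁸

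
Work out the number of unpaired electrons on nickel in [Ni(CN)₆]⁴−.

Summing ligand charges against the −4 overall charge gives an oxidation state of +2 for nickel.
Group 10 minus oxidation state 2 gives a d⁸ configuration.
In an octahedral field the d⁸ configuration is t₂g⁶e_g² (only one arrangement possible), giving 2 unpaired electrons.

2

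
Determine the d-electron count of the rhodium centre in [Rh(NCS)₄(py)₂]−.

d⁶

Each isothiocyanate is −1; pyridine is neutral; balancing the −1 overall charge requires Rh(III).
Group 9 minus oxidation state 3 gives a d⁶ configuration.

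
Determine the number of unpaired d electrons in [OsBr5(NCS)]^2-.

Each bromide is −1; each isothiocyanate is −1; balancing the −2 overall charge requires Os(IV).
Os sits in group 8, so the d-electron count is 8 − 4 = 4.
The spin state decides the count: a 5d ion has a large Δₒ and is invariably low-spin.
An octahedral low-spin d⁴ ion is t₂g⁴e_g⁰, giving 2 unpaired electrons.

2 unpaired electrons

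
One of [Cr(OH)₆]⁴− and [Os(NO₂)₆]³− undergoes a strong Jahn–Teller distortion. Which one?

[Cr(OH)₆]⁴−: Each hydroxide is −1; balancing the −4 overall charge requires Cr(II). Cr sits in group 6, so the d-electron count is 6 − 2 = 4. Hydroxide is a weak-field ligand for a first-row metal, so the complex is high-spin. The t₂g³e_g¹ (high-spin) configuration has an unevenly filled e_g set; the Jahn–Teller theorem predicts a tetragonal distortion (typically axial elongation) to lift the degeneracy.
[Os(NO₂)₆]³−: Each nitro (N-bound nitrite) is −1; balancing the −3 overall charge requires Os(III). Osmium is a group-8 element; Os(III) is therefore d⁵. A 5d ion has a large Δₒ and is invariably low-spin. The d⁵ configuration leaves the e_g set evenly filled (or empty) — no strong Jahn–Teller driving force.

[Cr(OH)₆]⁴−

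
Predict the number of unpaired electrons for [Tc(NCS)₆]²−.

3

Each isothiocyanate is −1; balancing the −2 overall charge requires Tc(IV).
Tc sits in group 7, so the d-electron count is 7 − 4 = 3.
In an octahedral field the d³ configuration is t₂g³e_g⁰ (only one arrangement possible), giving 3 unpaired electrons.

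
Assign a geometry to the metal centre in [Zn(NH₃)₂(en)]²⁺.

tetrahedral

Ligand charges: ammonia is neutral; ethylenediamine is neutral. With an overall charge of +2 the zinc centre must be in the +2 oxidation state.
Zn sits in group 12, so the d-electron count is 12 − 2 = 10.
Counting donor atoms: 2×ammonia (monodentate) → 2 donors; 1×ethylenediamine (bidentate) → 2 donors. Coordination number = 4.
A d¹⁰ ion has no crystal-field stabilisation preference between square planar and tetrahedral, so four ligands adopt the sterically favoured tetrahedral geometry.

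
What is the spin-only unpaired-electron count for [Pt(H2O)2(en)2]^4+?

0 unpaired electrons

Summing ligand charges against the +4 overall charge gives an oxidation state of +4 for platinum.
Group 10 minus oxidation state 4 gives a d⁶ configuration.
Counting donor atoms: 2×water (monodentate) → 2 donors; 2×ethylenediamine (bidentate) → 4 donors. Coordination number = 6.
The spin state decides the count: a 5d ion has a large Δₒ and is invariably low-spin.
An octahedral low-spin d⁶ ion is t₂g⁶e_g⁰, giving 0 unpaired electrons.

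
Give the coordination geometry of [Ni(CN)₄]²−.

Summing ligand charges against the −2 overall charge gives an oxidation state of +2 for nickel.
Nickel is a group-10 element; Ni(II) is therefore d⁸.
Coordination number: 4.
Cyanide is a strong-field ligand (high in the spectrochemical series).
A 3d d⁸ ion with strong-field ligands gains enough CFSE to favour square planar over tetrahedral.

square planar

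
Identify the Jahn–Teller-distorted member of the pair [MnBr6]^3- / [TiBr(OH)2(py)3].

[MnBr6]^3-: Each bromide is −1; balancing the −3 overall charge requires Mn(III). Group 7 minus oxidation state 3 gives a d⁴ configuration. Bromide is a weak-field ligand for a first-row metal, so the complex is high-spin. The t₂g³e_g¹ (high-spin) configuration has an unevenly filled e_g set; the Jahn–Teller theorem predicts a tetragonal distortion (typically axial elongation) to lift the degeneracy.
[TiBr(OH)2(py)3]: Summing ligand charges against the 0 overall charge gives an oxidation state of +3 for titanium. Ti sits in group 4, so the d-electron count is 4 − 3 = 1. The d¹ configuration leaves the e_g set evenly filled (or empty) — no strong Jahn–Teller driving force.

[MnBr6]^3-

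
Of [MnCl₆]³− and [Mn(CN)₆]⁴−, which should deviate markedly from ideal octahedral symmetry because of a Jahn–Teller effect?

[MnCl₆]³−

[MnCl₆]³−: Each chloride is −1; balancing the −3 overall charge requires Mn(III). Manganese is a group-7 element; Mn(III) is therefore d⁴. Chloride is a weak-field ligand for a first-row metal, so the complex is high-spin. The t₂g³e_g¹ (high-spin) configuration has an unevenly filled e_g set; the Jahn–Teller theorem predicts a tetragonal distortion (typically axial elongation) to lift the degeneracy.
[Mn(CN)₆]⁴−: Each cyanide is −1; balancing the −4 overall charge requires Mn(II). Mn sits in group 7, so the d-electron count is 7 − 2 = 5. Cyanide is a strong-field ligand (high in the spectrochemical series) for a first-row metal, so the complex is low-spin. The d⁵ configuration leaves the e_g set evenly filled (or empty) — no strong Jahn–Teller driving force.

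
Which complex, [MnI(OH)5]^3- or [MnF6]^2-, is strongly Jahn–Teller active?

[MnI(OH)5]^3-

[MnI(OH)5]^3-: Summing ligand charges against the −3 overall charge gives an oxidation state of +3 for manganese. Manganese is a group-7 element; Mn(III) is therefore d⁴. Hydroxide and iodide are weak-field ligands for a first-row metal, so the complex is high-spin. The t₂g³e_g¹ (high-spin) configuration has an unevenly filled e_g set; the Jahn–Teller theorem predicts a tetragonal distortion (typically axial elongation) to lift the degeneracy.
[MnF6]^2-: Each fluoride is −1; balancing the −2 overall charge requires Mn(IV). Mn sits in group 7, so the d-electron count is 7 − 4 = 3. The d³ configuration leaves the e_g set evenly filled (or empty) — no strong Jahn–Teller driving force.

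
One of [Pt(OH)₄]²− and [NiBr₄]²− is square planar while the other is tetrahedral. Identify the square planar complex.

For [Pt(OH)₄]²−: Summing ligand charges against the −2 overall charge gives an oxidation state of +2 for platinum. Pt sits in group 10, so the d-electron count is 10 − 2 = 8. A 5d d⁸ ion has a large crystal-field splitting; square planar leaves the high-energy d_{x²−y²} orbital empty and maximises CFSE. → square planar.
For [NiBr₄]²−: Ligand charges: each bromide is −1. With an overall charge of −2 the nickel centre must be in the +2 oxidation state. Group 10 minus oxidation state 2 gives a d⁸ configuration. Bromide is a weak-field ligand. With weak-field ligands the CFSE gain from square planar is small, so a 3d d⁸ ion takes the sterically preferred tetrahedral geometry. → tetrahedral.

[Pt(OH)₄]²−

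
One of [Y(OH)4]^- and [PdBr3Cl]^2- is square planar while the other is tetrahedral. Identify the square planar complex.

For [Y(OH)4]^-: Ligand charges: each hydroxide is −1. With an overall charge of −1 the yttrium centre must be in the +3 oxidation state. Yttrium is a group-3 element; Y(III) is therefore d⁰. A d⁰ ion has no crystal-field stabilisation preference between square planar and tetrahedral, so four ligands adopt the sterically favoured tetrahedral geometry. → tetrahedral.
For [PdBr3Cl]^2-: Summing ligand charges against the −2 overall charge gives an oxidation state of +2 for palladium. Palladium is a group-10 element; Pd(II) is therefore d⁸. A 4d d⁸ ion has a large crystal-field splitting; square planar leaves the high-energy d_{x²−y²} orbital empty and maximises CFSE. → square planar.

[PdBr3Cl]^2-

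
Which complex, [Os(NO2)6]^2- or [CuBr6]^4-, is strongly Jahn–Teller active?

[Os(NO2)6]^2-: Summing ligand charges against the −2 overall charge gives an oxidation state of +4 for osmium. Os sits in group 8, so the d-electron count is 8 − 4 = 4. A 5d ion has a large Δₒ and is invariably low-spin. The d⁴ configuration leaves the e_g set evenly filled (or empty) — no strong Jahn–Teller driving force.
[CuBr6]^4-: Each bromide is −1; balancing the −4 overall charge requires Cu(II). Group 11 minus oxidation state 2 gives a d⁹ configuration. The t₂g⁶e_g³ configuration has an unevenly filled e_g set; the Jahn–Teller theorem predicts a tetragonal distortion (typically axial elongation) to lift the degeneracy.

[CuBr6]^4-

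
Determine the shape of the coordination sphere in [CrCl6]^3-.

octahedral

Summing ligand charges against the −3 overall charge gives an oxidation state of +3 for chromium.
Group 6 minus oxidation state 3 gives a d³ configuration.
Coordination number: 6.
Six donors around a single metal centre give an octahedral coordination sphere.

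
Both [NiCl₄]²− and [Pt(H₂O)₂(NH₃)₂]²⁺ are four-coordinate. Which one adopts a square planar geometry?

[Pt(H₂O)₂(NH₃)₂]²⁺

For [NiCl₄]²−: Each chloride is −1; balancing the −2 overall charge requires Ni(II). Nickel is a group-10 element; Ni(II) is therefore d⁸. Chloride is a weak-field ligand. With weak-field ligands the CFSE gain from square planar is small, so a 3d d⁸ ion takes the sterically preferred tetrahedral geometry. → tetrahedral.
For [Pt(H₂O)₂(NH₃)₂]²⁺: Summing ligand charges against the +2 overall charge gives an oxidation state of +2 for platinum. Platinum is a group-10 element; Pt(II) is therefore d⁸. A 5d d⁸ ion has a large crystal-field splitting; square planar leaves the high-energy d_{x²−y²} orbital empty and maximises CFSE. → square planar.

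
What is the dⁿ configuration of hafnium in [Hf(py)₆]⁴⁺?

d0

Pyridine is neutral; balancing the +4 overall charge requires Hf(IV).
Group 4 minus oxidation state 4 gives a d⁰ configuration.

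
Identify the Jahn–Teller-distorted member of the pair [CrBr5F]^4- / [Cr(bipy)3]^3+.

[CrBr5F]^4-: Ligand charges: each bromide is −1; each fluoride is −1. With an overall charge of −4 the chromium centre must be in the +2 oxidation state. Chromium is a group-6 element; Cr(II) is therefore d⁴. Bromide and fluoride are weak-field ligands for a first-row metal, so the complex is high-spin. The t₂g³e_g¹ (high-spin) configuration has an unevenly filled e_g set; the Jahn–Teller theorem predicts a tetragonal distortion (typically axial elongation) to lift the degeneracy.
[Cr(bipy)3]^3+: 2,2′-bipyridine is neutral; balancing the +3 overall charge requires Cr(III). Group 6 minus oxidation state 3 gives a d³ configuration. The d³ configuration leaves the e_g set evenly filled (or empty) — no strong Jahn–Teller driving force.

[CrBr5F]^4-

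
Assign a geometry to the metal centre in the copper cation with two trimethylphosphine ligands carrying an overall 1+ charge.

Ligand charges: trimethylphosphine is neutral. With an overall charge of +1 the copper centre must be in the +1 oxidation state.
Cu sits in group 11, so the d-electron count is 11 − 1 = 10.
Coordination number: 2.
A d¹⁰ ion with only two ligands adopts a linear arrangement (sp hybridisation; no CFSE preference).

linear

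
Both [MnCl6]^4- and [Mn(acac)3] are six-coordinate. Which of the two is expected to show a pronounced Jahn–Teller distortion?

[Mn(acac)3]

[MnCl6]^4-: Ligand charges: each chloride is −1. With an overall charge of −4 the manganese centre must be in the +2 oxidation state. Group 7 minus oxidation state 2 gives a d⁵ configuration. Chloride is a weak-field ligand for a first-row metal, so the complex is high-spin. The d⁵ configuration leaves the e_g set evenly filled (or empty) — no strong Jahn–Teller driving force.
[Mn(acac)3]: Summing ligand charges against the 0 overall charge gives an oxidation state of +3 for manganese. Group 7 minus oxidation state 3 gives a d⁴ configuration. Acetylacetonate is a weak-field ligand for a first-row metal, so the complex is high-spin. The t₂g³e_g¹ (high-spin) configuration has an unevenly filled e_g set; the Jahn–Teller theorem predicts a tetragonal distortion (typically axial elongation) to lift the degeneracy.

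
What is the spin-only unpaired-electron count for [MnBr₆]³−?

Ligand charges: each bromide is −1. With an overall charge of −3 the manganese centre must be in the +3 oxidation state.
Mn sits in group 7, so the d-electron count is 7 − 3 = 4.
The spin state decides the count: Bromide is a weak-field ligand for a first-row metal, so the complex is high-spin.
An octahedral high-spin d⁴ ion is t₂g³e_g¹, giving 4 unpaired electrons.

4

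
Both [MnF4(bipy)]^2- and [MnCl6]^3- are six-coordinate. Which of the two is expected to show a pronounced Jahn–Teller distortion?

[MnF4(bipy)]^2-: Ligand charges: each fluoride is −1; 2,2′-bipyridine is neutral. With an overall charge of −2 the manganese centre must be in the +2 oxidation state. Group 7 minus oxidation state 2 gives a d⁵ configuration. Fluoride is a weak-field ligand for a first-row metal, so the complex is high-spin. The d⁵ configuration leaves the e_g set evenly filled (or empty) — no strong Jahn–Teller driving force.
[MnCl6]^3-: Summing ligand charges against the −3 overall charge gives an oxidation state of +3 for manganese. Manganese is a group-7 element; Mn(III) is therefore d⁴. Chloride is a weak-field ligand for a first-row metal, so the complex is high-spin. The t₂g³e_g¹ (high-spin) configuration has an unevenly filled e_g set; the Jahn–Teller theorem predicts a tetragonal distortion (typically axial elongation) to lift the degeneracy.

[MnCl6]^3-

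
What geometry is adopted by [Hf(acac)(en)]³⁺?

Summing ligand charges against the +3 overall charge gives an oxidation state of +4 for hafnium.
Group 4 minus oxidation state 4 gives a d⁰ configuration.
Counting donor atoms: 1×acetylacetonate (bidentate) → 2 donors; 1×ethylenediamine (bidentate) → 2 donors. Coordination number = 4.
A d⁰ ion has no crystal-field stabilisation preference between square planar and tetrahedral, so four ligands adopt the sterically favoured tetrahedral geometry.

tetrahedral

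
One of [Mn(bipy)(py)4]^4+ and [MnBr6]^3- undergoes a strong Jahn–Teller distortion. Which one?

[MnBr6]^3-

[Mn(bipy)(py)4]^4+: Ligand charges: 2,2′-bipyridine is neutral; pyridine is neutral. With an overall charge of +4 the manganese centre must be in the +4 oxidation state. Manganese is a group-7 element; Mn(IV) is therefore d³. The d³ configuration leaves the e_g set evenly filled (or empty) — no strong Jahn–Teller driving force.
[MnBr6]^3-: Each bromide is −1; balancing the −3 overall charge requires Mn(III). Manganese is a group-7 element; Mn(III) is therefore d⁴. Bromide is a weak-field ligand for a first-row metal, so the complex is high-spin. The t₂g³e_g¹ (high-spin) configuration has an unevenly filled e_g set; the Jahn–Teller theorem predicts a tetragonal distortion (typically axial elongation) to lift the degeneracy.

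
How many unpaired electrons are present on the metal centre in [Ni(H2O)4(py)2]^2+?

Ligand charges: water is neutral; pyridine is neutral. With an overall charge of +2 the nickel centre must be in the +2 oxidation state.
Ni sits in group 10, so the d-electron count is 10 − 2 = 8.
In an octahedral field the d⁸ configuration is t₂g⁶e_g² (only one arrangement possible), giving 2 unpaired electrons.

2 unpaired electrons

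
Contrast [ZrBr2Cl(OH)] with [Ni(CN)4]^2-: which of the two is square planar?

[Ni(CN)4]^2-

For [ZrBr2Cl(OH)]: Ligand charges: each bromide is −1; each chloride is −1; each hydroxide is −1. With an overall charge of 0 the zirconium centre must be in the +4 oxidation state. Group 4 minus oxidation state 4 gives a d⁰ configuration. A d⁰ ion has no crystal-field stabilisation preference between square planar and tetrahedral, so four ligands adopt the sterically favoured tetrahedral geometry. → tetrahedral.
For [Ni(CN)4]^2-: Ligand charges: each cyanide is −1. With an overall charge of −2 the nickel centre must be in the +2 oxidation state. Ni sits in group 10, so the d-electron count is 10 − 2 = 8. Cyanide is a strong-field ligand (high in the spectrochemical series). A 3d d⁸ ion with strong-field ligands gains enough CFSE to favour square planar over tetrahedral. → square planar.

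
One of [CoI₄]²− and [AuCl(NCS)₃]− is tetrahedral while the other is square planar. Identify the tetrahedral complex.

[CoI₄]²−

For [CoI₄]²−: Each iodide is −1; balancing the −2 overall charge requires Co(II). Cobalt is a group-9 element; Co(II) is therefore d⁷. For a high-spin 3d d⁷ ion with weak-field ligands the small Δₜ gives little square-planar CFSE advantage, so four ligands adopt the sterically favoured tetrahedral geometry. → tetrahedral.
For [AuCl(NCS)₃]−: Summing ligand charges against the −1 overall charge gives an oxidation state of +3 for gold. Gold is a group-11 element; Au(III) is therefore d⁸. A 5d d⁸ ion has a large crystal-field splitting; square planar leaves the high-energy d_{x²−y²} orbital empty and maximises CFSE. → square planar.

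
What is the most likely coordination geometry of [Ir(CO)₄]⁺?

square planar

Carbonyl is neutral; balancing the +1 overall charge requires Ir(I).
Group 9 minus oxidation state 1 gives a d⁸ configuration.
Coordination number: 4.
A 5d d⁸ ion has a large crystal-field splitting; square planar leaves the high-energy d_{x²−y²} orbital empty and maximises CFSE.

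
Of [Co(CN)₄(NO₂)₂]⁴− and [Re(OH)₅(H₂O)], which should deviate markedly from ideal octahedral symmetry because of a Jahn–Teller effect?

[Co(CN)₄(NO₂)₂]⁴−: Summing ligand charges against the −4 overall charge gives an oxidation state of +2 for cobalt. Cobalt is a group-9 element; Co(II) is therefore d⁷. Cyanide and nitro (N-bound nitrite) are strong-field ligands (high in the spectrochemical series) for a first-row metal, so the complex is low-spin. The t₂g⁶e_g¹ (low-spin) configuration has an unevenly filled e_g set; the Jahn–Teller theorem predicts a tetragonal distortion (typically axial elongation) to lift the degeneracy.
[Re(OH)₅(H₂O)]: Each hydroxide is −1; water is neutral; balancing the 0 overall charge requires Re(V). Group 7 minus oxidation state 5 gives a d² configuration. The d² configuration leaves the e_g set evenly filled (or empty) — no strong Jahn–Teller driving force.

[Co(CN)₄(NO₂)₂]⁴−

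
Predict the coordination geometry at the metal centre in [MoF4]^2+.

tetrahedral

Ligand charges: each fluoride is −1. With an overall charge of +2 the molybdenum centre must be in the +6 oxidation state.
Group 6 minus oxidation state 6 gives a d⁰ configuration.
Coordination number: 4.
A d⁰ ion has no crystal-field stabilisation preference between square planar and tetrahedral, so four ligands adopt the sterically favoured tetrahedral geometry.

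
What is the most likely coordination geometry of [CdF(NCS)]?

linear

Ligand charges: each fluoride is −1; each isothiocyanate is −1. With an overall charge of 0 the cadmium centre must be in the +2 oxidation state.
Cd sits in group 12, so the d-electron count is 12 − 2 = 10.
With 2 monodentate ligands the coordination number is 2.
A d¹⁰ ion with only two ligands adopts a linear arrangement (sp hybridisation; no CFSE preference).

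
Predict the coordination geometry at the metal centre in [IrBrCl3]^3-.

Summing ligand charges against the −3 overall charge gives an oxidation state of +1 for iridium.
Ir sits in group 9, so the d-electron count is 9 − 1 = 8.
Coordination number: 4.
A 5d d⁸ ion has a large crystal-field splitting; square planar leaves the high-energy d_{x²−y²} orbital empty and maximises CFSE.

square planar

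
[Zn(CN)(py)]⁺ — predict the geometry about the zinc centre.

linear

Summing ligand charges against the +1 overall charge gives an oxidation state of +2 for zinc.
Zn sits in group 12, so the d-electron count is 12 − 2 = 10.
With 2 monodentate ligands the coordination number is 2.
A d¹⁰ ion with only two ligands adopts a linear arrangement (sp hybridisation; no CFSE preference).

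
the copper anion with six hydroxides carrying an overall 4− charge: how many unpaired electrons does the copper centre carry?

Each hydroxide is −1; balancing the −4 overall charge requires Cu(II).
Copper is a group-11 element; Cu(II) is therefore d⁹.
In an octahedral field the d⁹ configuration is t₂g⁶e_g³ (only one arrangement possible), giving 1 unpaired electron.

1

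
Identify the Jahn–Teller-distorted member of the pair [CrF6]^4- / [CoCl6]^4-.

[CrF6]^4-: Ligand charges: each fluoride is −1. With an overall charge of −4 the chromium centre must be in the +2 oxidation state. Cr sits in group 6, so the d-electron count is 6 − 2 = 4. Fluoride is a weak-field ligand for a first-row metal, so the complex is high-spin. The t₂g³e_g¹ (high-spin) configuration has an unevenly filled e_g set; the Jahn–Teller theorem predicts a tetragonal distortion (typically axial elongation) to lift the degeneracy.
[CoCl6]^4-: Ligand charges: each chloride is −1. With an overall charge of −4 the cobalt centre must be in the +2 oxidation state. Cobalt is a group-9 element; Co(II) is therefore d⁷. Chloride is a weak-field ligand for a first-row metal, so the complex is high-spin. The d⁷ configuration leaves the e_g set evenly filled (or empty) — no strong Jahn–Teller driving force.

[CrF6]^4-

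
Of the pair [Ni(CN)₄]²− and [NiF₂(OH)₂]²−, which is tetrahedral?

[NiF₂(OH)₂]²−

For [Ni(CN)₄]²−: Summing ligand charges against the −2 overall charge gives an oxidation state of +2 for nickel. Ni sits in group 10, so the d-electron count is 10 − 2 = 8. Cyanide is a strong-field ligand (high in the spectrochemical series). A 3d d⁸ ion with strong-field ligands gains enough CFSE to favour square planar over tetrahedral. → square planar.
For [NiF₂(OH)₂]²−: Each fluoride is −1; each hydroxide is −1; balancing the −2 overall charge requires Ni(II). Group 10 minus oxidation state 2 gives a d⁸ configuration. Fluoride and hydroxide are weak-field ligands. With weak-field ligands the CFSE gain from square planar is small, so a 3d d⁸ ion takes the sterically preferred tetrahedral geometry. → tetrahedral.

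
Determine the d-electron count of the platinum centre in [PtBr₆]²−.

d6

Each bromide is −1; balancing the −2 overall charge requires Pt(IV).
Group 10 minus oxidation state 4 gives a d⁶ configuration.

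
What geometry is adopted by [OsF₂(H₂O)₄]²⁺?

octahedral

Summing ligand charges against the +2 overall charge gives an oxidation state of +4 for osmium.
Os sits in group 8, so the d-electron count is 8 − 4 = 4.
Coordination number: 6.
Six donors around a single metal centre give an octahedral coordination sphere.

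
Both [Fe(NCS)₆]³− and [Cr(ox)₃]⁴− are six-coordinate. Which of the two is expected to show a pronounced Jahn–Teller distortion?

[Fe(NCS)₆]³−: Each isothiocyanate is −1; balancing the −3 overall charge requires Fe(III). Iron is a group-8 element; Fe(III) is therefore d⁵. Isothiocyanate is a weak-field ligand for a first-row metal, so the complex is high-spin. The d⁵ configuration leaves the e_g set evenly filled (or empty) — no strong Jahn–Teller driving force.
[Cr(ox)₃]⁴−: Each oxalate is −2; balancing the −4 overall charge requires Cr(II). Cr sits in group 6, so the d-electron count is 6 − 2 = 4. Oxalate is a weak-field ligand for a first-row metal, so the complex is high-spin. The t₂g³e_g¹ (high-spin) configuration has an unevenly filled e_g set; the Jahn–Teller theorem predicts a tetragonal distortion (typically axial elongation) to lift the degeneracy.

[Cr(ox)₃]⁴−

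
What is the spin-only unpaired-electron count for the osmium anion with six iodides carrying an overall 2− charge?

2 unpaired electrons

Ligand charges: each iodide is −1. With an overall charge of −2 the osmium centre must be in the +4 oxidation state.
Os sits in group 8, so the d-electron count is 8 − 4 = 4.
The spin state decides the count: a 5d ion has a large Δₒ and is invariably low-spin.
An octahedral low-spin d⁴ ion is t₂g⁴e_g⁰, giving 2 unpaired electrons.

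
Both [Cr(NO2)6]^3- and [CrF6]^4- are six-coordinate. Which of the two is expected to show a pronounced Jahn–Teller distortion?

[Cr(NO2)6]^3-: Summing ligand charges against the −3 overall charge gives an oxidation state of +3 for chromium. Group 6 minus oxidation state 3 gives a d³ configuration. The d³ configuration leaves the e_g set evenly filled (or empty) — no strong Jahn–Teller driving force.
[CrF6]^4-: Summing ligand charges against the −4 overall charge gives an oxidation state of +2 for chromium. Cr sits in group 6, so the d-electron count is 6 − 2 = 4. Fluoride is a weak-field ligand for a first-row metal, so the complex is high-spin. The t₂g³e_g¹ (high-spin) configuration has an unevenly filled e_g set; the Jahn–Teller theorem predicts a tetragonal distortion (typically axial elongation) to lift the degeneracy.

[CrF6]^4-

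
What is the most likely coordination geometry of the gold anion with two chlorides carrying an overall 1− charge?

linear

Each chloride is −1; balancing the −1 overall charge requires Au(I).
Au sits in group 11, so the d-electron count is 11 − 1 = 10.
Coordination number: 2.
A d¹⁰ ion with only two ligands adopts a linear arrangement (sp hybridisation; no CFSE preference).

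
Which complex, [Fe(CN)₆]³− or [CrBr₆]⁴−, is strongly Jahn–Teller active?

[Fe(CN)₆]³−: Summing ligand charges against the −3 overall charge gives an oxidation state of +3 for iron. Iron is a group-8 element; Fe(III) is therefore d⁵. Cyanide is a strong-field ligand (high in the spectrochemical series) for a first-row metal, so the complex is low-spin. The d⁵ configuration leaves the e_g set evenly filled (or empty) — no strong Jahn–Teller driving force.
[CrBr₆]⁴−: Ligand charges: each bromide is −1. With an overall charge of −4 the chromium centre must be in the +2 oxidation state. Chromium is a group-6 element; Cr(II) is therefore d⁴. Bromide is a weak-field ligand for a first-row metal, so the complex is high-spin. The t₂g³e_g¹ (high-spin) configuration has an unevenly filled e_g set; the Jahn–Teller theorem predicts a tetragonal distortion (typically axial elongation) to lift the degeneracy.

[CrBr₆]⁴−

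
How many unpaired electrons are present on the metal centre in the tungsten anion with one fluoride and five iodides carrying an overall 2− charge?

2 unpaired electrons

Ligand charges: each fluoride is −1; each iodide is −1. With an overall charge of −2 the tungsten centre must be in the +4 oxidation state.
Group 6 minus oxidation state 4 gives a d² configuration.
In an octahedral field the d² configuration is t₂g²e_g⁰ (only one arrangement possible), giving 2 unpaired electrons.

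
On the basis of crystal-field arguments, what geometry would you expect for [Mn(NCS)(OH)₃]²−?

tetrahedral

Ligand charges: each isothiocyanate is −1; each hydroxide is −1. With an overall charge of −2 the manganese centre must be in the +2 oxidation state.
Manganese is a group-7 element; Mn(II) is therefore d⁵.
With 4 monodentate ligands the coordination number is 4.
Hydroxide and isothiocyanate are weak-field ligands.
A high-spin d⁵ ion has zero CFSE in either geometry, so four ligands adopt the sterically favoured tetrahedral geometry.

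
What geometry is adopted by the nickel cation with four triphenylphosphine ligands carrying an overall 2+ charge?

square planar

Summing ligand charges against the +2 overall charge gives an oxidation state of +2 for nickel.
Nickel is a group-10 element; Ni(II) is therefore d⁸.
With 4 monodentate ligands the coordination number is 4.
Triphenylphosphine is a strong-field ligand (high in the spectrochemical series).
A 3d d⁸ ion with strong-field ligands gains enough CFSE to favour square planar over tetrahedral.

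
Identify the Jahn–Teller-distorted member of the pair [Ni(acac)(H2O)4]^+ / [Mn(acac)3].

[Mn(acac)3]

[Ni(acac)(H2O)4]^+: Summing ligand charges against the +1 overall charge gives an oxidation state of +2 for nickel. Group 10 minus oxidation state 2 gives a d⁸ configuration. The d⁸ configuration leaves the e_g set evenly filled (or empty) — no strong Jahn–Teller driving force.
[Mn(acac)3]: Each acetylacetonate is −1; balancing the 0 overall charge requires Mn(III). Group 7 minus oxidation state 3 gives a d⁴ configuration. Acetylacetonate is a weak-field ligand for a first-row metal, so the complex is high-spin. The t₂g³e_g¹ (high-spin) configuration has an unevenly filled e_g set; the Jahn–Teller theorem predicts a tetragonal distortion (typically axial elongation) to lift the degeneracy.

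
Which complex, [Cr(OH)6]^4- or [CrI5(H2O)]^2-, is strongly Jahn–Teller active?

[Cr(OH)6]^4-

[Cr(OH)6]^4-: Summing ligand charges against the −4 overall charge gives an oxidation state of +2 for chromium. Chromium is a group-6 element; Cr(II) is therefore d⁴. Hydroxide is a weak-field ligand for a first-row metal, so the complex is high-spin. The t₂g³e_g¹ (high-spin) configuration has an unevenly filled e_g set; the Jahn–Teller theorem predicts a tetragonal distortion (typically axial elongation) to lift the degeneracy.
[CrI5(H2O)]^2-: Each iodide is −1; water is neutral; balancing the −2 overall charge requires Cr(III). Chromium is a group-6 element; Cr(III) is therefore d³. The d³ configuration leaves the e_g set evenly filled (or empty) — no strong Jahn–Teller driving force.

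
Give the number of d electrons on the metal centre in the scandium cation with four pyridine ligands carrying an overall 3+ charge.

d0

Pyridine is neutral; balancing the +3 overall charge requires Sc(III).
Scandium is a group-3 element; Sc(III) is therefore d⁰.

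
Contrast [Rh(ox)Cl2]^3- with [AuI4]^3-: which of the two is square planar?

[Rh(ox)Cl2]^3-

For [Rh(ox)Cl2]^3-: Ligand charges: each oxalate is −2; each chloride is −1. With an overall charge of −3 the rhodium centre must be in the +1 oxidation state. Rh sits in group 9, so the d-electron count is 9 − 1 = 8. A 4d d⁸ ion has a large crystal-field splitting; square planar leaves the high-energy d_{x²−y²} orbital empty and maximises CFSE. → square planar.
For [AuI4]^3-: Each iodide is −1; balancing the −3 overall charge requires Au(I). Au sits in group 11, so the d-electron count is 11 − 1 = 10. A d¹⁰ ion has no crystal-field stabilisation preference between square planar and tetrahedral, so four ligands adopt the sterically favoured tetrahedral geometry. → tetrahedral.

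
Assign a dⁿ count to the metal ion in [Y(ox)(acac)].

d0

Ligand charges: each oxalate is −2; each acetylacetonate is −1. With an overall charge of 0 the yttrium centre must be in the +3 oxidation state.
Group 3 minus oxidation state 3 gives a d⁰ configuration.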